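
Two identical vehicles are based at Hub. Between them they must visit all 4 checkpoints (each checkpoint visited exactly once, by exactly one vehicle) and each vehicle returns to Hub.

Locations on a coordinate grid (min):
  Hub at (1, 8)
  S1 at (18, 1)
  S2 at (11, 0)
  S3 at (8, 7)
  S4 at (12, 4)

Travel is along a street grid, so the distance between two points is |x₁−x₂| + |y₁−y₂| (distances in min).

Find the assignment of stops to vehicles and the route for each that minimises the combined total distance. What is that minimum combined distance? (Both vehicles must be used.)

Minimum combined distance: 66 min.

Check every non-empty split of the stops between the two vehicles; for each half take its own optimal tour:
  {S1} + {S2, S3, S4}: 48 + 38 = 86
  {S2} + {S1, S3, S4}: 36 + 48 = 84
  {S1, S2} + {S3, S4}: 50 + 30 = 80
  {S3} + {S1, S2, S4}: 16 + 50 = 66
  {S1, S3} + {S2, S4}: 48 + 38 = 86
  {S2, S3} + {S1, S4}: 36 + 48 = 84
  … (7 splits in total)
Best: vehicle 1 Hub → S3 → Hub = 16; vehicle 2 Hub → S2 → S1 → S4 → Hub = 50; combined 66.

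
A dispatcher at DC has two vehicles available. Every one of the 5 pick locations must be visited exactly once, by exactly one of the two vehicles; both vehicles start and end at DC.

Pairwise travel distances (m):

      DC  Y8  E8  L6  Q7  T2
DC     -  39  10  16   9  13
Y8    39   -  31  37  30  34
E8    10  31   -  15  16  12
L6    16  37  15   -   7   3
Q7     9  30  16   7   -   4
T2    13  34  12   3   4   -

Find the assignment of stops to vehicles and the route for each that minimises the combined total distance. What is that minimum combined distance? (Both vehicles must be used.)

Check every non-empty split of the stops between the two vehicles; for each half take its own optimal tour:
  {Y8} + {E8, L6, Q7, T2}: 78 + 41 = 119
  {E8} + {Y8, L6, Q7, T2}: 20 + 92 = 112
  {Y8, E8} + {L6, Q7, T2}: 80 + 32 = 112
  {L6} + {Y8, E8, Q7, T2}: 32 + 88 = 120
  {Y8, L6} + {E8, Q7, T2}: 92 + 35 = 127
  {E8, L6} + {Y8, Q7, T2}: 41 + 86 = 127
  … (15 splits in total)
Best: vehicle 1 DC → E8 → DC = 20; vehicle 2 DC → Y8 → L6 → T2 → Q7 → DC = 92; combined 112.

112 m — the smallest possible combined total.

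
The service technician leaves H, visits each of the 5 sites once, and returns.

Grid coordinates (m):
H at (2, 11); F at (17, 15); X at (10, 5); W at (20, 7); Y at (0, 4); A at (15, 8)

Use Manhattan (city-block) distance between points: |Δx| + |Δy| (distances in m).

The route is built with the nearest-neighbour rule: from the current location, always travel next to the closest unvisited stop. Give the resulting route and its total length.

Nearest-neighbour total = 64 m; route H → Y → X → A → W → F → H.

At H the remaining stops are Y 9, X 14, A 16, F 19, W 22; go to Y.
At Y the remaining stops are X 11, A 19, W 23, F 28; go to X.
At X the remaining stops are A 8, W 12, F 17; go to A.
At A the remaining stops are W 6, F 9; go to W.
At W the remaining stops are F 11; go to F.
Return F→H: 19.
Total = 9 + 11 + 8 + 6 + 11 + 19 = 64.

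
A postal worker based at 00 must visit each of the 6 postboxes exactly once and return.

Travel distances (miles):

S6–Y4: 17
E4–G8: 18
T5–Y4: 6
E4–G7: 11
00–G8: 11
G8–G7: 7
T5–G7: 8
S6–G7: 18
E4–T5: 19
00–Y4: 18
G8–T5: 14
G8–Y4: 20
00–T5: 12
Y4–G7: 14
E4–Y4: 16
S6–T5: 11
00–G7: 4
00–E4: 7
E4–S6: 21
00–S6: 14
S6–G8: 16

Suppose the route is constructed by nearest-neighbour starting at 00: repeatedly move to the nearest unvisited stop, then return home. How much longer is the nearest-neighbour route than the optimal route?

00: G7=4, E4=7, G8=11, T5=12, S6=14, Y4=18 ⇒ G7
G7: G8=7, T5=8, E4=11, Y4=14, S6=18 ⇒ G8
G8: T5=14, S6=16, E4=18, Y4=20 ⇒ T5
T5: Y4=6, S6=11, E4=19 ⇒ Y4
Y4: E4=16, S6=17 ⇒ E4
E4: S6=21 ⇒ S6
NN route 00 → G7 → G8 → T5 → Y4 → E4 → S6 → 00 costs 82.
Optimal: 00 → E4 → Y4 → T5 → S6 → G8 → G7 → 00 costs 67 (by enumerating all 360 distinct tours).
Excess = 82 − 67 = 15.

The nearest-neighbour route is 15 miles longer than optimal.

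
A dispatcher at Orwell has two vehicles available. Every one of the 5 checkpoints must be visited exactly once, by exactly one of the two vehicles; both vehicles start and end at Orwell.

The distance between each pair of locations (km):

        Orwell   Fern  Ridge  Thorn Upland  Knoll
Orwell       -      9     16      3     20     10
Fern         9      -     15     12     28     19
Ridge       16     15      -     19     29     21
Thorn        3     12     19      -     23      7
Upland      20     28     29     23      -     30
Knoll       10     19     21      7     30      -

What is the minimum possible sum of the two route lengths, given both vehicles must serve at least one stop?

93 km — the smallest possible combined total.

Check every non-empty split of the stops between the two vehicles; for each half take its own optimal tour:
  {Fern} + {Ridge, Thorn, Upland, Knoll}: 18 + 80 = 98
  {Ridge} + {Fern, Thorn, Upland, Knoll}: 32 + 77 = 109
  {Fern, Ridge} + {Thorn, Upland, Knoll}: 40 + 60 = 100
  {Thorn} + {Fern, Ridge, Upland, Knoll}: 6 + 93 = 99
  {Fern, Thorn} + {Ridge, Upland, Knoll}: 24 + 80 = 104
  {Ridge, Thorn} + {Fern, Upland, Knoll}: 38 + 77 = 115
  … (15 splits in total)
  {Fern, Ridge, Upland} + {Thorn, Knoll}: 73 + 20 = 93  ← best
Best: vehicle 1 Orwell → Fern → Ridge → Upland → Orwell = 73; vehicle 2 Orwell → Thorn → Knoll → Orwell = 20; combined 93.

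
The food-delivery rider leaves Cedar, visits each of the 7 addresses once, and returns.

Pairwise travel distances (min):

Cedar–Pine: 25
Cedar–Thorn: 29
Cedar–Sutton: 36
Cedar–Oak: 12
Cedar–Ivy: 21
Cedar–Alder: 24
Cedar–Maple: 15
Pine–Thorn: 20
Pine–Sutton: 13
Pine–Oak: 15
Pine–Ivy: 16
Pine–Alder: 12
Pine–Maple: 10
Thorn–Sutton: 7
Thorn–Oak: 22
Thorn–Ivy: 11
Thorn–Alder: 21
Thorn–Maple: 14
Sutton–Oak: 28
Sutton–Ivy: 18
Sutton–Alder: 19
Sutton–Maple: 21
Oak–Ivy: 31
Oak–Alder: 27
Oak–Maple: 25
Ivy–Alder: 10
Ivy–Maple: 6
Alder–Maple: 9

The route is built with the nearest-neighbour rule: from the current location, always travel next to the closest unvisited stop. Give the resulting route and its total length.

From Cedar: distances to unvisited — Oak=12, Maple=15, Ivy=21, Alder=24, Pine=25, Thorn=29, Sutton=36. Nearest is Oak (12).
From Oak: distances to unvisited — Pine=15, Thorn=22, Maple=25, Alder=27, Sutton=28, Ivy=31. Nearest is Pine (15).
From Pine: distances to unvisited — Maple=10, Alder=12, Sutton=13, Ivy=16, Thorn=20. Nearest is Maple (10).
From Maple: distances to unvisited — Ivy=6, Alder=9, Thorn=14, Sutton=21. Nearest is Ivy (6).
From Ivy: distances to unvisited — Alder=10, Thorn=11, Sutton=18. Nearest is Alder (10).
From Alder: distances to unvisited — Sutton=19, Thorn=21. Nearest is Sutton (19).
From Sutton: distances to unvisited — Thorn=7. Nearest is Thorn (7).
Return Thorn→Cedar: 29.
Total = 12 + 15 + 10 + 6 + 10 + 19 + 7 + 29 = 108.

Nearest-neighbour total = 108 min; route Cedar → Oak → Pine → Maple → Ivy → Alder → Sutton → Thorn → Cedar.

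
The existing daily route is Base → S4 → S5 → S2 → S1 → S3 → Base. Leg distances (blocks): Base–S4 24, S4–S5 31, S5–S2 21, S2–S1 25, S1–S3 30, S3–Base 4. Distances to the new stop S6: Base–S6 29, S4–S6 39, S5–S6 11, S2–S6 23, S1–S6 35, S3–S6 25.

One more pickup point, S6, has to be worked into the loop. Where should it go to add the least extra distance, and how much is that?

Insertion cost between consecutive stops i–j is d(i,S6) + d(S6,j) − d(i,j):
  between Base and S4: 29 + 39 − 24 = 44
  between S4 and S5: 39 + 11 − 31 = 19
  between S5 and S2: 11 + 23 − 21 = 13
  between S2 and S1: 23 + 35 − 25 = 33
  between S1 and S3: 35 + 25 − 30 = 30
  between S3 and Base: 25 + 29 − 4 = 50
Cheapest insertion is between S5 and S2, adding 13.
New total = 135 + 13 = 148.

Adding 13 blocks by placing S6 on the S5–S2 leg.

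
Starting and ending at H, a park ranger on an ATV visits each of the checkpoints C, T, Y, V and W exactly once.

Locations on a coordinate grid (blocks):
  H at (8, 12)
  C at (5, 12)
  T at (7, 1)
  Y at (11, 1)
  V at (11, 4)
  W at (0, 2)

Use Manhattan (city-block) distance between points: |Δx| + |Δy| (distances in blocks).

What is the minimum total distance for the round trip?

Minimum total distance: 44 blocks.

There are 60 distinct closed tours to check (reversals are equivalent).
H-C-T-Y-V-W-H: 3+13+4+3+13+18 = 54
H-C-T-Y-W-V-H: 3+13+4+12+13+11 = 56
H-C-T-V-Y-W-H: 3+13+7+3+12+18 = 56
H-C-T-V-W-Y-H: 3+13+7+13+12+14 = 62
H-C-T-W-Y-V-H: 3+13+8+12+3+11 = 50
H-C-T-W-V-Y-H: 3+13+8+13+3+14 = 54
H-C-Y-T-V-W-H: 3+17+4+7+13+18 = 62
H-C-Y-T-W-V-H: 3+17+4+8+13+11 = 56
H-C-Y-V-T-W-H: 3+17+3+7+8+18 = 56
H-C-Y-V-W-T-H: 3+17+3+13+8+12 = 56
H-C-Y-W-T-V-H: 3+17+12+8+7+11 = 58
H-C-Y-W-V-T-H: 3+17+12+13+7+12 = 64
H-C-V-T-Y-W-H: 3+14+7+4+12+18 = 58
H-C-V-T-W-Y-H: 3+14+7+8+12+14 = 58
… (46 more)
H-C-W-T-Y-V-H: 3+15+8+4+3+11 = 44  ← best
The minimum is 44.
One optimal route: H → C → W → T → Y → V → H (or its reverse).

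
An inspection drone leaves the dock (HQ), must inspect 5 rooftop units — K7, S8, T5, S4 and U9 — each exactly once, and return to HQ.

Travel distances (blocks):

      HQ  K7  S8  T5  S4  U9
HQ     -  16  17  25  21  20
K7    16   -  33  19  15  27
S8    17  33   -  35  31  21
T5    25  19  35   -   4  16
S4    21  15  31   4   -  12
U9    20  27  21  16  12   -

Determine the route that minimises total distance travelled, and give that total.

Shortest round trip = 89 blocks.

There are 60 distinct closed tours to check (reversals are equivalent).
HQ→K7→S8→T5→S4→U9→HQ: 16+33+35+4+12+20 = 120
HQ→K7→S8→T5→U9→S4→HQ: 16+33+35+16+12+21 = 133
HQ→K7→S8→S4→T5→U9→HQ: 16+33+31+4+16+20 = 120
HQ→K7→S8→S4→U9→T5→HQ: 16+33+31+12+16+25 = 133
HQ→K7→S8→U9→T5→S4→HQ: 16+33+21+16+4+21 = 111
HQ→K7→S8→U9→S4→T5→HQ: 16+33+21+12+4+25 = 111
HQ→K7→T5→S8→S4→U9→HQ: 16+19+35+31+12+20 = 133
HQ→K7→T5→S8→U9→S4→HQ: 16+19+35+21+12+21 = 124
HQ→K7→T5→S4→S8→U9→HQ: 16+19+4+31+21+20 = 111
HQ→K7→T5→S4→U9→S8→HQ: 16+19+4+12+21+17 = 89
HQ→K7→T5→U9→S8→S4→HQ: 16+19+16+21+31+21 = 124
HQ→K7→T5→U9→S4→S8→HQ: 16+19+16+12+31+17 = 111
HQ→K7→S4→S8→T5→U9→HQ: 16+15+31+35+16+20 = 133
HQ→K7→S4→S8→U9→T5→HQ: 16+15+31+21+16+25 = 124
… (46 more)
The minimum is 89.
One optimal route: HQ → K7 → T5 → S4 → U9 → S8 → HQ (or its reverse).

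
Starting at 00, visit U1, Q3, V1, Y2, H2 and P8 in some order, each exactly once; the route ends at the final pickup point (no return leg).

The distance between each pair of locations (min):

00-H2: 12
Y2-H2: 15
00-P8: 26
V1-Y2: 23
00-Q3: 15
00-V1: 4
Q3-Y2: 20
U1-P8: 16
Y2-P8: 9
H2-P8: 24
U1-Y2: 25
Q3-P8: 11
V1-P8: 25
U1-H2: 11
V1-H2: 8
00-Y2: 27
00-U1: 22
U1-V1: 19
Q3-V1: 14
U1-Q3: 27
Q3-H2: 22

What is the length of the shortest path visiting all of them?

There are 6! = 720 possible orderings.
00 - U1 - Q3 - V1 - Y2 - H2 - P8: 22+27+14+23+15+24 = 125
00 - U1 - Q3 - V1 - Y2 - P8 - H2: 22+27+14+23+9+24 = 119
00 - U1 - Q3 - V1 - H2 - Y2 - P8: 22+27+14+8+15+9 = 95
00 - U1 - Q3 - V1 - H2 - P8 - Y2: 22+27+14+8+24+9 = 104
00 - U1 - Q3 - V1 - P8 - Y2 - H2: 22+27+14+25+9+15 = 112
00 - U1 - Q3 - V1 - P8 - H2 - Y2: 22+27+14+25+24+15 = 127
00 - U1 - Q3 - Y2 - V1 - H2 - P8: 22+27+20+23+8+24 = 124
00 - U1 - Q3 - Y2 - V1 - P8 - H2: 22+27+20+23+25+24 = 141
… (712 more)
00 - V1 - Q3 - P8 - Y2 - H2 - U1: 4+14+11+9+15+11 = 64  ← best
The minimum is 64.
One shortest path: 00 → V1 → Q3 → P8 → Y2 → H2 → U1.

Minimum one-way distance = 64 min.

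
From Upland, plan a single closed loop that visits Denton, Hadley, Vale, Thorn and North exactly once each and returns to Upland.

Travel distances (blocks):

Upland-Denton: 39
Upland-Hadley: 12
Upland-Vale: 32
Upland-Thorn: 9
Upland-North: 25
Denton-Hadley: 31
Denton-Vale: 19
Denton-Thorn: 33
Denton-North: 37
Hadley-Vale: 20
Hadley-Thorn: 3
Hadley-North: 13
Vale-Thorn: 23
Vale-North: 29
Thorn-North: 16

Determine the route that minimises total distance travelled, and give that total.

With 5 stops there are 5!/2 = 60 distinct round trips (a route and its reverse cost the same).
Upland→Denton→Hadley→Vale→Thorn→North→Upland: 39+31+20+23+16+25 = 154
Upland→Denton→Hadley→Vale→North→Thorn→Upland: 39+31+20+29+16+9 = 144
Upland→Denton→Hadley→Thorn→Vale→North→Upland: 39+31+3+23+29+25 = 150
Upland→Denton→Hadley→Thorn→North→Vale→Upland: 39+31+3+16+29+32 = 150
Upland→Denton→Hadley→North→Vale→Thorn→Upland: 39+31+13+29+23+9 = 144
Upland→Denton→Hadley→North→Thorn→Vale→Upland: 39+31+13+16+23+32 = 154
Upland→Denton→Vale→Hadley→Thorn→North→Upland: 39+19+20+3+16+25 = 122
Upland→Denton→Vale→Hadley→North→Thorn→Upland: 39+19+20+13+16+9 = 116
Upland→Denton→Vale→Thorn→Hadley→North→Upland: 39+19+23+3+13+25 = 122
Upland→Denton→Vale→Thorn→North→Hadley→Upland: 39+19+23+16+13+12 = 122
Upland→Denton→Vale→North→Hadley→Thorn→Upland: 39+19+29+13+3+9 = 112
Upland→Denton→Vale→North→Thorn→Hadley→Upland: 39+19+29+16+3+12 = 118
Upland→Denton→Thorn→Hadley→Vale→North→Upland: 39+33+3+20+29+25 = 149
Upland→Denton→Thorn→Hadley→North→Vale→Upland: 39+33+3+13+29+32 = 149
… (46 more)
The minimum is 112.
One optimal route: Upland → Denton → Vale → North → Hadley → Thorn → Upland (or its reverse).

Shortest round trip = 112 blocks.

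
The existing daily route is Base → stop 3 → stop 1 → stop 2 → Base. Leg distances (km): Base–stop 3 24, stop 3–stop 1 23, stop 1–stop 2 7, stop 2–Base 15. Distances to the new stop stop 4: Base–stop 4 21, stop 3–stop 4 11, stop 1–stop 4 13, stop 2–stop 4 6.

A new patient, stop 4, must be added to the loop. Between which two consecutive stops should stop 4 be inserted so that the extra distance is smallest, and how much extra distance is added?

Insertion cost between consecutive stops i–j is d(i,stop 4) + d(stop 4,j) − d(i,j):
  between Base and stop 3: 21 + 11 − 24 = 8
  between stop 3 and stop 1: 11 + 13 − 23 = 1
  between stop 1 and stop 2: 13 + 6 − 7 = 12
  between stop 2 and Base: 6 + 21 − 15 = 12
Cheapest insertion is between stop 3 and stop 1, adding 1.
New total = 69 + 1 = 70.

Minimum extra distance: 1 km, inserting stop 4 between stop 3 and stop 1.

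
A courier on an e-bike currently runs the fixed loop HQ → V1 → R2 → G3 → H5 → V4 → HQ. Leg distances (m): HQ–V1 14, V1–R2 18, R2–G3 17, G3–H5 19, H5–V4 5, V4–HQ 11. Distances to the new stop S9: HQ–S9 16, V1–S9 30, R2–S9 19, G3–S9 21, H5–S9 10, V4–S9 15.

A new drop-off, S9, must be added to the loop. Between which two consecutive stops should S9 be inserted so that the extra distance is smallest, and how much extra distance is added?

Insertion cost between consecutive stops i–j is d(i,S9) + d(S9,j) − d(i,j):
  between HQ and V1: 16 + 30 − 14 = 32
  between V1 and R2: 30 + 19 − 18 = 31
  between R2 and G3: 19 + 21 − 17 = 23
  between G3 and H5: 21 + 10 − 19 = 12
  between H5 and V4: 10 + 15 − 5 = 20
  between V4 and HQ: 15 + 16 − 11 = 20
Cheapest insertion is between G3 and H5, adding 12.
New total = 84 + 12 = 96.

Minimum extra distance: 12 m, inserting S9 between G3 and H5.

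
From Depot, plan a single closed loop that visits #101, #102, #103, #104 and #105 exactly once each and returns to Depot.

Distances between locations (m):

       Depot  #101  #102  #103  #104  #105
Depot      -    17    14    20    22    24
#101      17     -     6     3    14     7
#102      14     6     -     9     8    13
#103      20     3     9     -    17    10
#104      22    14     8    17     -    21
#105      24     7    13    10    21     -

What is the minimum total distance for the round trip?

Shortest round trip = 73 m.

With 5 stops there are 5!/2 = 60 distinct round trips (a route and its reverse cost the same).
Depot→#101→#102→#103→#104→#105→Depot: 17+6+9+17+21+24 = 94
Depot→#101→#102→#103→#105→#104→Depot: 17+6+9+10+21+22 = 85
Depot→#101→#102→#104→#103→#105→Depot: 17+6+8+17+10+24 = 82
Depot→#101→#102→#104→#105→#103→Depot: 17+6+8+21+10+20 = 82
Depot→#101→#102→#105→#103→#104→Depot: 17+6+13+10+17+22 = 85
Depot→#101→#102→#105→#104→#103→Depot: 17+6+13+21+17+20 = 94
Depot→#101→#103→#102→#104→#105→Depot: 17+3+9+8+21+24 = 82
Depot→#101→#103→#102→#105→#104→Depot: 17+3+9+13+21+22 = 85
Depot→#101→#103→#104→#102→#105→Depot: 17+3+17+8+13+24 = 82
Depot→#101→#103→#104→#105→#102→Depot: 17+3+17+21+13+14 = 85
Depot→#101→#103→#105→#102→#104→Depot: 17+3+10+13+8+22 = 73
Depot→#101→#103→#105→#104→#102→Depot: 17+3+10+21+8+14 = 73
Depot→#101→#104→#102→#103→#105→Depot: 17+14+8+9+10+24 = 82
Depot→#101→#104→#102→#105→#103→Depot: 17+14+8+13+10+20 = 82
… (46 more)
The minimum is 73.
One optimal route: Depot → #101 → #103 → #105 → #102 → #104 → Depot (or its reverse).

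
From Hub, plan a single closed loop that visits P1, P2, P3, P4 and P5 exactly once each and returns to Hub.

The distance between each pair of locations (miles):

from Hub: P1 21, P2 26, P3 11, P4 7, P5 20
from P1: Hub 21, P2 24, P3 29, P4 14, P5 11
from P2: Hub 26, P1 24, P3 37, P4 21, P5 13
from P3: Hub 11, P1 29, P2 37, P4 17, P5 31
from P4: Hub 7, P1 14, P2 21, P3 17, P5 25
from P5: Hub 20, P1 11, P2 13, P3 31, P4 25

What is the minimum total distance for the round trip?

There are 60 distinct closed tours to check (reversals are equivalent).
Hub-P1-P2-P3-P4-P5-Hub: 21+24+37+17+25+20 = 144
Hub-P1-P2-P3-P5-P4-Hub: 21+24+37+31+25+7 = 145
Hub-P1-P2-P4-P3-P5-Hub: 21+24+21+17+31+20 = 134
Hub-P1-P2-P4-P5-P3-Hub: 21+24+21+25+31+11 = 133
Hub-P1-P2-P5-P3-P4-Hub: 21+24+13+31+17+7 = 113
Hub-P1-P2-P5-P4-P3-Hub: 21+24+13+25+17+11 = 111
Hub-P1-P3-P2-P4-P5-Hub: 21+29+37+21+25+20 = 153
Hub-P1-P3-P2-P5-P4-Hub: 21+29+37+13+25+7 = 132
Hub-P1-P3-P4-P2-P5-Hub: 21+29+17+21+13+20 = 121
Hub-P1-P3-P4-P5-P2-Hub: 21+29+17+25+13+26 = 131
Hub-P1-P3-P5-P2-P4-Hub: 21+29+31+13+21+7 = 122
Hub-P1-P3-P5-P4-P2-Hub: 21+29+31+25+21+26 = 153
Hub-P1-P4-P2-P3-P5-Hub: 21+14+21+37+31+20 = 144
Hub-P1-P4-P2-P5-P3-Hub: 21+14+21+13+31+11 = 111
… (46 more)
Hub-P2-P5-P1-P4-P3-Hub: 26+13+11+14+17+11 = 92  ← best
The minimum is 92.
One optimal route: Hub → P2 → P5 → P1 → P4 → P3 → Hub (or its reverse).

Shortest round trip = 92 miles.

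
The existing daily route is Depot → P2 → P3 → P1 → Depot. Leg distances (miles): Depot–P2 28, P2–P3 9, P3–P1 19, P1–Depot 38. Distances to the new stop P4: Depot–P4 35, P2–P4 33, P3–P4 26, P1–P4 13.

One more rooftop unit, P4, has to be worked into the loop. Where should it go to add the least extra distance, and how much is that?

Insertion cost between consecutive stops i–j is d(i,P4) + d(P4,j) − d(i,j):
  between Depot and P2: 35 + 33 − 28 = 40
  between P2 and P3: 33 + 26 − 9 = 50
  between P3 and P1: 26 + 13 − 19 = 20
  between P1 and Depot: 13 + 35 − 38 = 10
Cheapest insertion is between P1 and Depot, adding 10.
New total = 94 + 10 = 104.

Adding 10 miles by placing P4 on the P1–Depot leg.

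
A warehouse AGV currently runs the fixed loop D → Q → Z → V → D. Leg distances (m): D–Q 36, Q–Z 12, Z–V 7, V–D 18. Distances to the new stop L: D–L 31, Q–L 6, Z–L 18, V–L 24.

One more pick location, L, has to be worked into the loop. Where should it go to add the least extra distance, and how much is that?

Minimum extra distance: 1 m, inserting L between D and Q.

Insertion cost between consecutive stops i–j is d(i,L) + d(L,j) − d(i,j):
  between D and Q: 31 + 6 − 36 = 1
  between Q and Z: 6 + 18 − 12 = 12
  between Z and V: 18 + 24 − 7 = 35
  between V and D: 24 + 31 − 18 = 37
Cheapest insertion is between D and Q, adding 1.
New total = 73 + 1 = 74.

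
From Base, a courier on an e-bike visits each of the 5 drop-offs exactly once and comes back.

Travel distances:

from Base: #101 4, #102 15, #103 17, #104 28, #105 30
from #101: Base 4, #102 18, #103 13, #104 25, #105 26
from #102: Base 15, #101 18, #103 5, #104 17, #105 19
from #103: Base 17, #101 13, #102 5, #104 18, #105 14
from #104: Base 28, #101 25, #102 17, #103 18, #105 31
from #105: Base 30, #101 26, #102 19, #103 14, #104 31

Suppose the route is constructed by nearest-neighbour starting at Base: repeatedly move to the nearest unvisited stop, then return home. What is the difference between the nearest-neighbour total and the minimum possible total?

The nearest-neighbour route is 6 longer than optimal.

Base: #101=4, #102=15, #103=17, #104=28, #105=30 ⇒ #101
#101: #103=13, #102=18, #104=25, #105=26 ⇒ #103
#103: #102=5, #105=14, #104=18 ⇒ #102
#102: #104=17, #105=19 ⇒ #104
#104: #105=31 ⇒ #105
NN route Base → #101 → #103 → #102 → #104 → #105 → Base costs 100.
Optimal: Base → #101 → #103 → #105 → #104 → #102 → Base costs 94 (by enumerating all 60 distinct tours).
Excess = 100 − 94 = 6.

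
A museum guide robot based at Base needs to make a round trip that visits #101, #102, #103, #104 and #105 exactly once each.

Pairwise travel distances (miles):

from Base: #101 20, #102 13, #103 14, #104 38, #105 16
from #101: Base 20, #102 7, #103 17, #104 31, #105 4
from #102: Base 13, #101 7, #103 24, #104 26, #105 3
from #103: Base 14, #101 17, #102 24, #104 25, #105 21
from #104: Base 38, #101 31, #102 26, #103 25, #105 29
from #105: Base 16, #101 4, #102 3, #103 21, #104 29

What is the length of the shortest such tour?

Minimum total distance: 90 miles.

There are 60 distinct closed tours to check (reversals are equivalent).
Base - #101 - #102 - #103 - #104 - #105 - Base: 20+7+24+25+29+16 = 121
Base - #101 - #102 - #103 - #105 - #104 - Base: 20+7+24+21+29+38 = 139
Base - #101 - #102 - #104 - #103 - #105 - Base: 20+7+26+25+21+16 = 115
Base - #101 - #102 - #104 - #105 - #103 - Base: 20+7+26+29+21+14 = 117
Base - #101 - #102 - #105 - #103 - #104 - Base: 20+7+3+21+25+38 = 114
Base - #101 - #102 - #105 - #104 - #103 - Base: 20+7+3+29+25+14 = 98
Base - #101 - #103 - #102 - #104 - #105 - Base: 20+17+24+26+29+16 = 132
Base - #101 - #103 - #102 - #105 - #104 - Base: 20+17+24+3+29+38 = 131
Base - #101 - #103 - #104 - #102 - #105 - Base: 20+17+25+26+3+16 = 107
Base - #101 - #103 - #104 - #105 - #102 - Base: 20+17+25+29+3+13 = 107
Base - #101 - #103 - #105 - #102 - #104 - Base: 20+17+21+3+26+38 = 125
Base - #101 - #103 - #105 - #104 - #102 - Base: 20+17+21+29+26+13 = 126
Base - #101 - #104 - #102 - #103 - #105 - Base: 20+31+26+24+21+16 = 138
Base - #101 - #104 - #102 - #105 - #103 - Base: 20+31+26+3+21+14 = 115
… (46 more)
Base - #102 - #105 - #101 - #104 - #103 - Base: 13+3+4+31+25+14 = 90  ← best
The minimum is 90.
One optimal route: Base → #102 → #105 → #101 → #104 → #103 → Base (or its reverse).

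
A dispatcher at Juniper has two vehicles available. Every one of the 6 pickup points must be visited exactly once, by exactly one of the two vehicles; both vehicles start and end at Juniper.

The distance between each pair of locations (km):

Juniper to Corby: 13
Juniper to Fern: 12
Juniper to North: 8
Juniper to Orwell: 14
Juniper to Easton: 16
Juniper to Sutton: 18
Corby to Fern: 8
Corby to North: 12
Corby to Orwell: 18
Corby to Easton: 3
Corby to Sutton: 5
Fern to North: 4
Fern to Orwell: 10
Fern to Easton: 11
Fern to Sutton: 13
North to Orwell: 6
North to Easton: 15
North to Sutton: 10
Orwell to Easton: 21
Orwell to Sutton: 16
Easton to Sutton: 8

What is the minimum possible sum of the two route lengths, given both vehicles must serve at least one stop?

Check every non-empty split of the stops between the two vehicles; for each half take its own optimal tour:
  {Corby} + {Fern, North, Orwell, Easton, Sutton}: 26 + 61 = 87
  {Fern} + {Corby, North, Orwell, Easton, Sutton}: 24 + 54 = 78
  {Corby, Fern} + {North, Orwell, Easton, Sutton}: 33 + 54 = 87
  {North} + {Corby, Fern, Orwell, Easton, Sutton}: 16 + 61 = 77
  {Corby, North} + {Fern, Orwell, Easton, Sutton}: 33 + 61 = 94
  {Fern, North} + {Corby, Orwell, Easton, Sutton}: 24 + 54 = 78
  … (31 splits in total)
Best: vehicle 1 Juniper → North → Juniper = 16; vehicle 2 Juniper → Corby → Easton → Sutton → Fern → Orwell → Juniper = 61; combined 77.

77 km — the smallest possible combined total.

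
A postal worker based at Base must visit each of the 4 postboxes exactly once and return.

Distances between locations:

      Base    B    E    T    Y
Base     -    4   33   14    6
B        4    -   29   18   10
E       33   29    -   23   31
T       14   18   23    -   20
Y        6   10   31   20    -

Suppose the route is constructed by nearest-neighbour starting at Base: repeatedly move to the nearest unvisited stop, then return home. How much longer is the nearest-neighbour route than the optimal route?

From Base: B=4, Y=6, T=14, E=33 → choose B (4).
From B: Y=10, T=18, E=29 → choose Y (10).
From Y: T=20, E=31 → choose T (20).
From T: E=23 → choose E (23).
NN route Base → B → Y → T → E → Base costs 90.
Optimal: Base → B → E → T → Y → Base costs 82 (by enumerating all 12 distinct tours).
Excess = 90 − 82 = 8.

Excess over optimum: 8.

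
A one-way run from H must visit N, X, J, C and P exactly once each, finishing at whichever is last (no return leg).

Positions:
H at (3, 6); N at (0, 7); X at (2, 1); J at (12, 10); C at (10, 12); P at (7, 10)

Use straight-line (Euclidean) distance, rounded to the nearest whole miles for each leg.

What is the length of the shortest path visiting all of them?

There are 5! = 120 possible orderings.
H→N→X→J→C→P: 3+6+13+3+4 = 29
H→N→X→J→P→C: 3+6+13+5+4 = 31
H→N→X→C→J→P: 3+6+14+3+5 = 31
H→N→X→C→P→J: 3+6+14+4+5 = 32
H→N→X→P→J→C: 3+6+10+5+3 = 27
H→N→X→P→C→J: 3+6+10+4+3 = 26
H→N→J→X→C→P: 3+12+13+14+4 = 46
H→N→J→X→P→C: 3+12+13+10+4 = 42
H→N→J→C→X→P: 3+12+3+14+10 = 42
H→N→J→C→P→X: 3+12+3+4+10 = 32
H→N→J→P→X→C: 3+12+5+10+14 = 44
H→N→J→P→C→X: 3+12+5+4+14 = 38
H→N→C→X→J→P: 3+11+14+13+5 = 46
H→N→C→X→P→J: 3+11+14+10+5 = 43
… (106 more)
The minimum is 26.
One shortest path: H → N → X → P → C → J.

26 miles — the minimum one-way total.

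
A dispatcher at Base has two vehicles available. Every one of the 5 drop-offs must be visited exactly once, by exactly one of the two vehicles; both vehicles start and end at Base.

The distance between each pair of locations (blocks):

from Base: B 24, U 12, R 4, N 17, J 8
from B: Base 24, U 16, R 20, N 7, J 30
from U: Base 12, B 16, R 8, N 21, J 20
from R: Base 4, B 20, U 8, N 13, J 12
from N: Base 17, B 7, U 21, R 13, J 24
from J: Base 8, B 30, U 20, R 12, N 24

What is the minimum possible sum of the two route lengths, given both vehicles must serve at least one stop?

Try each way of splitting the stops between the two vehicles (each non-empty) and, for each split, find the best tour for each vehicle:
  {B} + {U, R, N, J}: 48 + 65 = 113
  {U} + {B, R, N, J}: 24 + 62 = 86
  {B, U} + {R, N, J}: 52 + 49 = 101
  {R} + {B, U, N, J}: 8 + 67 = 75
  {B, R} + {U, N, J}: 48 + 65 = 113
  {U, R} + {B, N, J}: 24 + 62 = 86
  … (15 splits in total)
  {B, U, R, N} + {J}: 52 + 16 = 68  ← best
Best: vehicle 1 Base → U → B → N → R → Base = 52; vehicle 2 Base → J → Base = 16; combined 68.

68 blocks — the smallest possible combined total.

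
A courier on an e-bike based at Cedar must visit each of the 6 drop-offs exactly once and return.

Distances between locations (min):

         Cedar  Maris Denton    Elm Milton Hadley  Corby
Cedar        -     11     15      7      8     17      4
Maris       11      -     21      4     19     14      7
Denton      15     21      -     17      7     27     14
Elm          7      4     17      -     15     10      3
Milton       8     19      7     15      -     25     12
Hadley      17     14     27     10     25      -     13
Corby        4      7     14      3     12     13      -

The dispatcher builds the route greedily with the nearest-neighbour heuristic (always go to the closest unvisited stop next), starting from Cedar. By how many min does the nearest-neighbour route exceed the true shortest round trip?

Cedar: Corby=4, Elm=7, Milton=8, Maris=11, Denton=15, Hadley=17 ⇒ Corby
Corby: Elm=3, Maris=7, Milton=12, Hadley=13, Denton=14 ⇒ Elm
Elm: Maris=4, Hadley=10, Milton=15, Denton=17 ⇒ Maris
Maris: Hadley=14, Milton=19, Denton=21 ⇒ Hadley
Hadley: Milton=25, Denton=27 ⇒ Milton
Milton: Denton=7 ⇒ Denton
NN route Cedar → Corby → Elm → Maris → Hadley → Milton → Denton → Cedar costs 72.
Optimal: Cedar → Maris → Elm → Hadley → Corby → Denton → Milton → Cedar costs 67 (by enumerating all 360 distinct tours).
Excess = 72 − 67 = 5.

Excess over optimum: 5 min.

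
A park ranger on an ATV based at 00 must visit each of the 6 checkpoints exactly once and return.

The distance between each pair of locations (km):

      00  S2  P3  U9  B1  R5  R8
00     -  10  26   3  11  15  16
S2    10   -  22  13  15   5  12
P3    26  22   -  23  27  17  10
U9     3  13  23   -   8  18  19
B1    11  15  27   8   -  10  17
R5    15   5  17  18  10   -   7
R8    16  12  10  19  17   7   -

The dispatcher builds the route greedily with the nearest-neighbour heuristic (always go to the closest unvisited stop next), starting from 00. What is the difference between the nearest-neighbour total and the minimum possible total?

From 00: U9=3, S2=10, B1=11, R5=15, R8=16, P3=26 → choose U9 (3).
From U9: B1=8, S2=13, R5=18, R8=19, P3=23 → choose B1 (8).
From B1: R5=10, S2=15, R8=17, P3=27 → choose R5 (10).
From R5: S2=5, R8=7, P3=17 → choose S2 (5).
From S2: R8=12, P3=22 → choose R8 (12).
From R8: P3=10 → choose P3 (10).
NN route 00 → U9 → B1 → R5 → S2 → R8 → P3 → 00 costs 74.
Optimal: 00 → S2 → P3 → R8 → R5 → B1 → U9 → 00 costs 70 (by enumerating all 360 distinct tours).
Excess = 74 − 70 = 4.

4 km longer than the optimal tour.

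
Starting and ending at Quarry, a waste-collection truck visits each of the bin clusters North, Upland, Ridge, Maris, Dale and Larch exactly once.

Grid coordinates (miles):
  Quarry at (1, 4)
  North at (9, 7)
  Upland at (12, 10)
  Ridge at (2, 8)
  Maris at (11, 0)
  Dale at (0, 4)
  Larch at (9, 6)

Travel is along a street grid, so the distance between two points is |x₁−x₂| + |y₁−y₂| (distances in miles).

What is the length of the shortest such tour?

Minimum total distance: 48 miles.

There are 360 distinct closed tours to check (reversals are equivalent).
Quarry→North→Upland→Ridge→Maris→Dale→Larch→Quarry: 11+6+12+17+15+11+10 = 82
Quarry→North→Upland→Ridge→Maris→Larch→Dale→Quarry: 11+6+12+17+8+11+1 = 66
Quarry→North→Upland→Ridge→Dale→Maris→Larch→Quarry: 11+6+12+6+15+8+10 = 68
Quarry→North→Upland→Ridge→Dale→Larch→Maris→Quarry: 11+6+12+6+11+8+14 = 68
Quarry→North→Upland→Ridge→Larch→Maris→Dale→Quarry: 11+6+12+9+8+15+1 = 62
Quarry→North→Upland→Ridge→Larch→Dale→Maris→Quarry: 11+6+12+9+11+15+14 = 78
Quarry→North→Upland→Maris→Ridge→Dale→Larch→Quarry: 11+6+11+17+6+11+10 = 72
Quarry→North→Upland→Maris→Ridge→Larch→Dale→Quarry: 11+6+11+17+9+11+1 = 66
… (352 more)
Quarry→Ridge→North→Larch→Upland→Maris→Dale→Quarry: 5+8+1+7+11+15+1 = 48  ← best
The minimum is 48.
One optimal route: Quarry → Ridge → North → Larch → Upland → Maris → Dale → Quarry (or its reverse).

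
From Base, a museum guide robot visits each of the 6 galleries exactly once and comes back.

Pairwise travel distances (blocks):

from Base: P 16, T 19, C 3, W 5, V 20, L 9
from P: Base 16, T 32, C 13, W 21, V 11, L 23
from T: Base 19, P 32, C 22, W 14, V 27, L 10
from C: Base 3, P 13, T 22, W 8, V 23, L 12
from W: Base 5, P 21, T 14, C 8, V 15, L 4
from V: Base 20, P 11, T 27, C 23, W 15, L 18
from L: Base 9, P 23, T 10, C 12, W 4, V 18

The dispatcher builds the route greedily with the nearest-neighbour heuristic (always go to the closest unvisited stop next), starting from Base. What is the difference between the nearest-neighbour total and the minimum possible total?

Excess over optimum: 6 blocks.

Base: C=3, W=5, L=9, P=16, T=19, V=20 ⇒ C
C: W=8, L=12, P=13, T=22, V=23 ⇒ W
W: L=4, T=14, V=15, P=21 ⇒ L
L: T=10, V=18, P=23 ⇒ T
T: V=27, P=32 ⇒ V
V: P=11 ⇒ P
NN route Base → C → W → L → T → V → P → Base costs 79.
Optimal: Base → C → P → V → T → L → W → Base costs 73 (by enumerating all 360 distinct tours).
Excess = 79 − 73 = 6.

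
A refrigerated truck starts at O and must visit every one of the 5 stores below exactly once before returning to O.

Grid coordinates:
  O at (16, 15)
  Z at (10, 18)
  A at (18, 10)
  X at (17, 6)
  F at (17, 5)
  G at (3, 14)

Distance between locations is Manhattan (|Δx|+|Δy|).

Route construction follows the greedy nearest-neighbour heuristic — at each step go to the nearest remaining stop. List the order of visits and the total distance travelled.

Total distance 58 via the nearest-neighbour route O → A → X → F → Z → G → O.

From O: distances to unvisited — A=7, Z=9, X=10, F=11, G=14. Nearest is A (7).
From A: distances to unvisited — X=5, F=6, Z=16, G=19. Nearest is X (5).
From X: distances to unvisited — F=1, Z=19, G=22. Nearest is F (1).
From F: distances to unvisited — Z=20, G=23. Nearest is Z (20).
From Z: distances to unvisited — G=11. Nearest is G (11).
Return G→O: 14.
Total = 7 + 5 + 1 + 20 + 11 + 14 = 58.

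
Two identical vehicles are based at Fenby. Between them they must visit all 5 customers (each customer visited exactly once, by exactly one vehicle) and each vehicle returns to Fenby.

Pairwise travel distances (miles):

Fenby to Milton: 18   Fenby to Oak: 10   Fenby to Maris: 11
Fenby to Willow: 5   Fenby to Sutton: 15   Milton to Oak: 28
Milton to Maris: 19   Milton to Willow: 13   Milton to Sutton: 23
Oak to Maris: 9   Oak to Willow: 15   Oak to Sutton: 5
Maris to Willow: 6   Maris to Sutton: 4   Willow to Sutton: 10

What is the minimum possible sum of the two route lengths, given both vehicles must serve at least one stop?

Minimum combined distance: 66 miles.

There are 2^4 − 1 = 15 ways to divide the 5 stops into two non-empty groups. For each, the best each vehicle can do is its own shortest tour through its group:
  {Milton} + {Oak, Maris, Willow, Sutton}: 36 + 30 = 66
  {Oak} + {Milton, Maris, Willow, Sutton}: 20 + 56 = 76
  {Milton, Oak} + {Maris, Willow, Sutton}: 56 + 30 = 86
  {Maris} + {Milton, Oak, Willow, Sutton}: 22 + 56 = 78
  {Milton, Maris} + {Oak, Willow, Sutton}: 48 + 30 = 78
  {Oak, Maris} + {Milton, Willow, Sutton}: 30 + 56 = 86
  … (15 splits in total)
Best: vehicle 1 Fenby → Milton → Fenby = 36; vehicle 2 Fenby → Oak → Sutton → Maris → Willow → Fenby = 30; combined 66.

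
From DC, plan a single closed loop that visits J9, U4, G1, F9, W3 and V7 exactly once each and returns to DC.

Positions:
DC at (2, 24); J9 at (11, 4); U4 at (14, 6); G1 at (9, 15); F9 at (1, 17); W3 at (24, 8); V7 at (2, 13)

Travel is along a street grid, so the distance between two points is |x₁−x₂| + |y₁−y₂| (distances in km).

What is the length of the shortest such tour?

With 6 stops there are 6!/2 = 360 distinct round trips (a route and its reverse cost the same).
DC→J9→U4→G1→F9→W3→V7→DC: 29+5+14+10+32+27+11 = 128
DC→J9→U4→G1→F9→V7→W3→DC: 29+5+14+10+5+27+38 = 128
DC→J9→U4→G1→W3→F9→V7→DC: 29+5+14+22+32+5+11 = 118
DC→J9→U4→G1→W3→V7→F9→DC: 29+5+14+22+27+5+8 = 110
DC→J9→U4→G1→V7→F9→W3→DC: 29+5+14+9+5+32+38 = 132
DC→J9→U4→G1→V7→W3→F9→DC: 29+5+14+9+27+32+8 = 124
DC→J9→U4→F9→G1→W3→V7→DC: 29+5+24+10+22+27+11 = 128
DC→J9→U4→F9→G1→V7→W3→DC: 29+5+24+10+9+27+38 = 142
… (352 more)
DC→G1→J9→U4→W3→V7→F9→DC: 16+13+5+12+27+5+8 = 86  ← best
The minimum is 86.
One optimal route: DC → G1 → J9 → U4 → W3 → V7 → F9 → DC (or its reverse).

86 km — the shortest possible round trip.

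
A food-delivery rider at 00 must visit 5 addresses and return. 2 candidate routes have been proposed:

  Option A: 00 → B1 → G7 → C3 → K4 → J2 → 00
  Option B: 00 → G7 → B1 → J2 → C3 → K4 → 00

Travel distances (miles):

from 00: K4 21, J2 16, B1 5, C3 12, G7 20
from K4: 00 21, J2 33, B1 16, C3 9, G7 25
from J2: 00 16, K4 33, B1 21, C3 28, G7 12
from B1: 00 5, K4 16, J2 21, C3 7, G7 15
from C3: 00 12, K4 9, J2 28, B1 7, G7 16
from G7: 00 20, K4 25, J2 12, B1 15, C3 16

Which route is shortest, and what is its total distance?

Option A: 5 + 15 + 16 + 9 + 33 + 16 = 94
Option B: 20 + 15 + 21 + 28 + 9 + 21 = 114

94 miles — Option A is the shortest.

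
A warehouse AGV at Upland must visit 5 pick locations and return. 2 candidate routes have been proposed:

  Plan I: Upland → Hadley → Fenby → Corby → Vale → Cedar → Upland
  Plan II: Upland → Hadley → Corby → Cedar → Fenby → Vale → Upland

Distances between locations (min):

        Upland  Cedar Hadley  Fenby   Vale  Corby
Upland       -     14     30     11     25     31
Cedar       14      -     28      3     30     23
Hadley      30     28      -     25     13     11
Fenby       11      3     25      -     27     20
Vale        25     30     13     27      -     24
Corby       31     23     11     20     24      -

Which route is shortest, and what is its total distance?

Plan I: 30 + 25 + 20 + 24 + 30 + 14 = 143
Plan II: 30 + 11 + 23 + 3 + 27 + 25 = 119

Shortest is Plan II, total 119 min.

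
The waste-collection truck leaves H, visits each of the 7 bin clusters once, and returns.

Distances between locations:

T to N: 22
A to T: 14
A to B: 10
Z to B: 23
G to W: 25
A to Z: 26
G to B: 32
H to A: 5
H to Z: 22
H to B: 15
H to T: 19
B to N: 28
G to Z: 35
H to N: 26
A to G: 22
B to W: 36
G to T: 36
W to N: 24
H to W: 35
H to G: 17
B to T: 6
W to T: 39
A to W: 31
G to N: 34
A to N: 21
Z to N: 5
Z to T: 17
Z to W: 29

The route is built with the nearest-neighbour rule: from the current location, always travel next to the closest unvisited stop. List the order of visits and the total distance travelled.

H → [A:5 / B:15 / G:17 / T:19 / Z:22 / N:26 / W:35] → A (5)
A → [B:10 / T:14 / N:21 / G:22 / Z:26 / W:31] → B (10)
B → [T:6 / Z:23 / N:28 / G:32 / W:36] → T (6)
T → [Z:17 / N:22 / G:36 / W:39] → Z (17)
Z → [N:5 / W:29 / G:35] → N (5)
N → [W:24 / G:34] → W (24)
W → [G:25] → G (25)
Return G→H: 17.
Total = 5 + 10 + 6 + 17 + 5 + 24 + 25 + 17 = 109.

109 along H → A → B → T → Z → N → W → G → H.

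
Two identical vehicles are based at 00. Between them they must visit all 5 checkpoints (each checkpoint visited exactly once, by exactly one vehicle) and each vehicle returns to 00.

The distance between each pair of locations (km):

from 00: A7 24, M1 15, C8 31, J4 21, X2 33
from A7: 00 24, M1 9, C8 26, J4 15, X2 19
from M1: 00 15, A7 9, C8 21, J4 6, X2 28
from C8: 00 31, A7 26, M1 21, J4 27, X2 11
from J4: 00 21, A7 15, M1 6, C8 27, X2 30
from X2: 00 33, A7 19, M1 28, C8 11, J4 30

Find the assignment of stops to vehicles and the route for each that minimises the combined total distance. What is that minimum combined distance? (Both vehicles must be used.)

Check every non-empty split of the stops between the two vehicles; for each half take its own optimal tour:
  {A7} + {M1, C8, J4, X2}: 48 + 92 = 140
  {M1} + {A7, C8, J4, X2}: 30 + 97 = 127
  {A7, M1} + {C8, J4, X2}: 48 + 92 = 140
  {C8} + {A7, M1, J4, X2}: 62 + 88 = 150
  {A7, C8} + {M1, J4, X2}: 81 + 84 = 165
  {M1, C8} + {A7, J4, X2}: 67 + 88 = 155
  … (15 splits in total)
Best: vehicle 1 00 → M1 → 00 = 30; vehicle 2 00 → C8 → X2 → A7 → J4 → 00 = 97; combined 127.

Minimum combined distance: 127 km.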